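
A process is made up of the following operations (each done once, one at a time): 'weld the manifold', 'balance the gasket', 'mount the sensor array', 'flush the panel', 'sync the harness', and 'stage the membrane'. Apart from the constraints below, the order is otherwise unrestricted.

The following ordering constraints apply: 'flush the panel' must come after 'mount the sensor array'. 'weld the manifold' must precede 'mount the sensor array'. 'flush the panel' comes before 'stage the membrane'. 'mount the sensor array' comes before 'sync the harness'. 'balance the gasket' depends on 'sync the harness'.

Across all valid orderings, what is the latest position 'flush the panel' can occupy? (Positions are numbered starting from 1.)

5

The only operation forced after 'flush the panel' (directly or by a chain) is 'stage the membrane'.
With 1 mandatory successor out of 6 operations total, the latest slot for 'flush the panel' is 6−1 = 5, and it's reachable by doing all non-successors before 'flush the panel'.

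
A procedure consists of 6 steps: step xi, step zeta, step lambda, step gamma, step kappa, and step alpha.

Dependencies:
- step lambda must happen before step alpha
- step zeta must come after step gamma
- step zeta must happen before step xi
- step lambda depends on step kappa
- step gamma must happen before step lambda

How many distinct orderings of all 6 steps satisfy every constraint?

2 steps have no prerequisites (step gamma, step kappa), so any of them could come first.
Systematically extending each partial ordering one step at a time and counting, there are 16 complete orderings.

16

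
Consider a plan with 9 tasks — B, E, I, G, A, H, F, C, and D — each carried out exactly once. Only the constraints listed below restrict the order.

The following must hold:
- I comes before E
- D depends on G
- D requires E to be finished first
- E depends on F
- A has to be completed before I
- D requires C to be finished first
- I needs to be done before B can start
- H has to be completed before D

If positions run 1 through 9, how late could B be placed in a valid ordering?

No constraint forces any task after B, so it can be placed last, in position 9.

9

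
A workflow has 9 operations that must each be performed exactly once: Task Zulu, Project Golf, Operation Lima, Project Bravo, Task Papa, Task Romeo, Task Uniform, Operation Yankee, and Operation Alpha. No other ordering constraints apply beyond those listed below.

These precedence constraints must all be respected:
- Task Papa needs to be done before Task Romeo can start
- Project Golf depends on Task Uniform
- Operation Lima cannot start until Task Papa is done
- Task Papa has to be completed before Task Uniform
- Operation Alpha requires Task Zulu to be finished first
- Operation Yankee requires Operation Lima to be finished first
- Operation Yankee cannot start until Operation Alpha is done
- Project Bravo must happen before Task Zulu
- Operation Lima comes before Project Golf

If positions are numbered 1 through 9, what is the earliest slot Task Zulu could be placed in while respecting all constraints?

Working backwards through the constraints from Task Zulu, its only required predecessor is Project Bravo.
So at minimum 1 operation comes before Task Zulu, putting Task Zulu no earlier than position 2. That position is achievable by scheduling exactly that predecessor first.

2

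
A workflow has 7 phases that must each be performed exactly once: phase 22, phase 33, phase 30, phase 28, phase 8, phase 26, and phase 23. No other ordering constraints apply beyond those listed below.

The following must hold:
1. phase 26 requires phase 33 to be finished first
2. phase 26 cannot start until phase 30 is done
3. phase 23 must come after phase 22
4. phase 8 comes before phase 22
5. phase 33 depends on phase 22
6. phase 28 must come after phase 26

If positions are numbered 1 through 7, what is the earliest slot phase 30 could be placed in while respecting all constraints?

No constraint forces any other phase before phase 30, so it can be placed first.

1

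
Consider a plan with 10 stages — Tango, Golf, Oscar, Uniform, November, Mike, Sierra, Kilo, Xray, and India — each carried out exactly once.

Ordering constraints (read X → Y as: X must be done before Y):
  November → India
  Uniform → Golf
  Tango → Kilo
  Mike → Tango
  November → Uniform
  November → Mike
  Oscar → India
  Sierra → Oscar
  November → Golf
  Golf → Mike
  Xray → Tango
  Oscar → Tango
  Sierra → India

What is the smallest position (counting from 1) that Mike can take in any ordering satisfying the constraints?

4

Working backwards through the constraints from Mike, its full set of required predecessors is Golf, Uniform, November — 3 of them.
So at minimum 3 stages come before Mike, putting Mike no earlier than position 4. That position is achievable by scheduling exactly those predecessors first.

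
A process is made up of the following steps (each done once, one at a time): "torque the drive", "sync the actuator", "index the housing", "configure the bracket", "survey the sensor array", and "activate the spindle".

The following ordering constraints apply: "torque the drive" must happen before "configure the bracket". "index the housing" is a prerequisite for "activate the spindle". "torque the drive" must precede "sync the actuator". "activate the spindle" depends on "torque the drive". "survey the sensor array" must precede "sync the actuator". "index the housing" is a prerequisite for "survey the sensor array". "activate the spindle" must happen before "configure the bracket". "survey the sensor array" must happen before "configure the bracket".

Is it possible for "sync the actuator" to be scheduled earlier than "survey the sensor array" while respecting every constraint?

No

There is a dependency chain "survey the sensor array" → "sync the actuator", so "sync the actuator" always comes after "survey the sensor array".
So no valid ordering can have "sync the actuator" before "survey the sensor array".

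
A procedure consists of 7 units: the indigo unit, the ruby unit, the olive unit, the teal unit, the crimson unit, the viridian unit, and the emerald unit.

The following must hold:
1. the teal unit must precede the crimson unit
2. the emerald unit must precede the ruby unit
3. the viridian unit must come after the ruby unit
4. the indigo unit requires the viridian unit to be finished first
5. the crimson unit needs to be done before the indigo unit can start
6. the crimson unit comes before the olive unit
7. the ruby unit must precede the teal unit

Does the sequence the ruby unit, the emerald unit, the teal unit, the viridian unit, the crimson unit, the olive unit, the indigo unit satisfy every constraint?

No

The sequence places the ruby unit ahead of the emerald unit.
That contradicts the constraint that the emerald unit must precede the ruby unit.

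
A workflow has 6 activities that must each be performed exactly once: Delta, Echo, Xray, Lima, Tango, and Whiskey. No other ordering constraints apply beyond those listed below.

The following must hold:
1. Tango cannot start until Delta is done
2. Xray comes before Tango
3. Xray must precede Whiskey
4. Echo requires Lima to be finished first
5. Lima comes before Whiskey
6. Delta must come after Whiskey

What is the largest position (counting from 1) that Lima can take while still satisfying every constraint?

2

The activities that are forced after Lima, directly or by a chain of constraints, are Delta, Echo, Tango, Whiskey. That's 4 activities.
With 4 mandatory successors out of 6 activities total, the latest slot for Lima is 6−4 = 2, and it's reachable by doing all non-successors before Lima.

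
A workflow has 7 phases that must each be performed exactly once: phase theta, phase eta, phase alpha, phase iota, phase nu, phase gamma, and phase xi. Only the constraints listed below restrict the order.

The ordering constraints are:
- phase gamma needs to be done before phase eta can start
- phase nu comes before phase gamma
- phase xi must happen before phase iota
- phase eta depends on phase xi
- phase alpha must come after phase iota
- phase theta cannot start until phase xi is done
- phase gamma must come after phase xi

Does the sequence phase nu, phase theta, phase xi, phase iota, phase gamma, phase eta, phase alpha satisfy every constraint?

The sequence places phase theta ahead of phase xi.
Since phase xi is required before phase theta, the ordering is invalid.

No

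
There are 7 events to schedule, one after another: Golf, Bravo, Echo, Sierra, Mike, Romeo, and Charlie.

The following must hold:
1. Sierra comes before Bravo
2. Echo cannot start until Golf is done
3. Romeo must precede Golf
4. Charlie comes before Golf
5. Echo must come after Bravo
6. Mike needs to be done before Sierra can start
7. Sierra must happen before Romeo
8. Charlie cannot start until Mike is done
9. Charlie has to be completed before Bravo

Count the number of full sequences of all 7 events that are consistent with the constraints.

8

Only Mike has no prerequisites, so it must go first.
Enumerating by repeatedly choosing an available event (one whose prerequisites are all placed) gives 8 distinct complete orderings.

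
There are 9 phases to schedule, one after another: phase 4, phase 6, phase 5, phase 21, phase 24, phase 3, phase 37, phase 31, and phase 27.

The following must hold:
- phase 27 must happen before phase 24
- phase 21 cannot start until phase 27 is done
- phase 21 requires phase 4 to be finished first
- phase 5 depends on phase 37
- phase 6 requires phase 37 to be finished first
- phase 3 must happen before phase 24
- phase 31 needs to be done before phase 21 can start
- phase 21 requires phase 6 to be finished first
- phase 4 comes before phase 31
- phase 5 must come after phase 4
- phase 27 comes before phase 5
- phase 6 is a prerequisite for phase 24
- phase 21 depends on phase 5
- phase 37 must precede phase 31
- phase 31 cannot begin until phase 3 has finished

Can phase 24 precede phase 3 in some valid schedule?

There is a dependency chain phase 3 → phase 24, so phase 24 always comes after phase 3.
So no valid ordering can have phase 24 before phase 3.

No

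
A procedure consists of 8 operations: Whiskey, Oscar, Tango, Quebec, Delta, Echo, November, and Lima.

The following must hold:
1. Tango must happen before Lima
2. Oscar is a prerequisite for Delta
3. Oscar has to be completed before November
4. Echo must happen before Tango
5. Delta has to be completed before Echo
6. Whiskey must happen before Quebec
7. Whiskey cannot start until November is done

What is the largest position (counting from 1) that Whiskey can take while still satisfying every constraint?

Following the constraints forward from Whiskey, its only required successor is Quebec.
With 1 mandatory successor out of 8 operations total, the latest slot for Whiskey is 8−1 = 7, and it's reachable by doing all non-successors before Whiskey.

7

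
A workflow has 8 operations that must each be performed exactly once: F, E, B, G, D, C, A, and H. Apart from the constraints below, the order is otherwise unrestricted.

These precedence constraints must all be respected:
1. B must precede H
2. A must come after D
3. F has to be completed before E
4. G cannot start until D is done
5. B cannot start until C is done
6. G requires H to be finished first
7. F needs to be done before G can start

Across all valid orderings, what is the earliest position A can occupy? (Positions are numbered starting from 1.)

Working backwards through the constraints from A, its only required predecessor is D.
With 1 mandatory predecessor, the earliest A can sit is position 1+1 = 2, and placing just that one first achieves it.

2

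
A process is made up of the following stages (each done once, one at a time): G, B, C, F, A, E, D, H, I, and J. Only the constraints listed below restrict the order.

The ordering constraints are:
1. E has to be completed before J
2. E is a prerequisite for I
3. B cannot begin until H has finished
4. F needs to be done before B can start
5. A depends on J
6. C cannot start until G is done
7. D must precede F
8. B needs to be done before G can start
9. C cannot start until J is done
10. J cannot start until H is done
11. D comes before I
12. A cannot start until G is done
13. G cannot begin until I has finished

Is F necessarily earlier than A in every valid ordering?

Tracing the constraints gives a chain: F → B → G → A.
Hence F necessarily comes before A.

Yes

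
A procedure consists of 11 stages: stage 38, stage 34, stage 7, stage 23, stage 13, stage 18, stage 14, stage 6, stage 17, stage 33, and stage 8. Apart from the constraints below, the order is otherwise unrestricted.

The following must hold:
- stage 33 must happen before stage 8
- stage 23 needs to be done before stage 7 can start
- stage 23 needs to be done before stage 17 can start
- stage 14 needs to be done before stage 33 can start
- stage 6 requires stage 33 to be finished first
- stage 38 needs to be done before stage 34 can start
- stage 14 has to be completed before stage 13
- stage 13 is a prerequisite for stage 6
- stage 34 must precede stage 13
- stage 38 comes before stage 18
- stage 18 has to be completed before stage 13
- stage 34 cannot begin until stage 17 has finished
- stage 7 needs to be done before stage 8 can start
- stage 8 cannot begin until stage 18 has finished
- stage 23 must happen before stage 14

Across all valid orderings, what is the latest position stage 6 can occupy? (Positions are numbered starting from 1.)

Stage 6 has no required successors, so nothing stops it from going last (position 11).

11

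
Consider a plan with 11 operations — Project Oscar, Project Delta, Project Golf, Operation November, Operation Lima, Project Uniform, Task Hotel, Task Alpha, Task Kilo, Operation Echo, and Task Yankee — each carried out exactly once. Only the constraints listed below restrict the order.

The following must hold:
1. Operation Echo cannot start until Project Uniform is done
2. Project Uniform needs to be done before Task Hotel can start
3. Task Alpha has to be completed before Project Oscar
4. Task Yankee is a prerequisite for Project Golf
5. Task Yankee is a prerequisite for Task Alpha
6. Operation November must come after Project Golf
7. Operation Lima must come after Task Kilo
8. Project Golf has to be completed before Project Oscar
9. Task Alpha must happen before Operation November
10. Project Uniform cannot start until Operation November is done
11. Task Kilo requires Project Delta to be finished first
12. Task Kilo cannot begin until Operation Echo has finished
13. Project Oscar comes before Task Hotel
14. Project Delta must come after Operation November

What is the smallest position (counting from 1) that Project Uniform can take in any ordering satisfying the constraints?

5

Working backwards through the constraints from Project Uniform, its full set of required predecessors is Project Golf, Operation November, Task Alpha, Task Yankee — 4 of them.
So at minimum 4 operations come before Project Uniform, putting Project Uniform no earlier than position 5. That position is achievable by scheduling exactly those predecessors first.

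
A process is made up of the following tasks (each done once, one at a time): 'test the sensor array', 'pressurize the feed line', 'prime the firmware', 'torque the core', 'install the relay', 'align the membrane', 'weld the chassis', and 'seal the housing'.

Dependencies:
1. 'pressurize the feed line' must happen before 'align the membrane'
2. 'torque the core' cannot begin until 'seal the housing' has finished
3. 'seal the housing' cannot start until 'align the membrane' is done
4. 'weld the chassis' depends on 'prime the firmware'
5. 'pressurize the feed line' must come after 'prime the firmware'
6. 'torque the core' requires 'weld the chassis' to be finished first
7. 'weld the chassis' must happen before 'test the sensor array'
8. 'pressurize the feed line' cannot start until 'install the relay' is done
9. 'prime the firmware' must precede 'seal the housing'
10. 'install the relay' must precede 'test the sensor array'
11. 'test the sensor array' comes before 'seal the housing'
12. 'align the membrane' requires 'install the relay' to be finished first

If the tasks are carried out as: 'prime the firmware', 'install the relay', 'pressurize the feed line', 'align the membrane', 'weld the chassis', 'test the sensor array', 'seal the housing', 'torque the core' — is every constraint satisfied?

Yes

Going through the constraints one by one, each required predecessor appears earlier in the sequence than its dependent — e.g. 'prime the firmware' (position 1) is before 'seal the housing' (position 7), as required.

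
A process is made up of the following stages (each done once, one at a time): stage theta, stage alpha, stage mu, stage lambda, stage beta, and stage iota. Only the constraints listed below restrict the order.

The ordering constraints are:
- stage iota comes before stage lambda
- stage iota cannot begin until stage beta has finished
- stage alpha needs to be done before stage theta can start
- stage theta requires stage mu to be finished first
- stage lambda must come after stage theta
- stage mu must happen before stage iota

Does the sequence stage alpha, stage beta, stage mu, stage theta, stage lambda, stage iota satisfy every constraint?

Here stage iota comes after stage lambda.
That contradicts the constraint that stage iota must precede stage lambda.

No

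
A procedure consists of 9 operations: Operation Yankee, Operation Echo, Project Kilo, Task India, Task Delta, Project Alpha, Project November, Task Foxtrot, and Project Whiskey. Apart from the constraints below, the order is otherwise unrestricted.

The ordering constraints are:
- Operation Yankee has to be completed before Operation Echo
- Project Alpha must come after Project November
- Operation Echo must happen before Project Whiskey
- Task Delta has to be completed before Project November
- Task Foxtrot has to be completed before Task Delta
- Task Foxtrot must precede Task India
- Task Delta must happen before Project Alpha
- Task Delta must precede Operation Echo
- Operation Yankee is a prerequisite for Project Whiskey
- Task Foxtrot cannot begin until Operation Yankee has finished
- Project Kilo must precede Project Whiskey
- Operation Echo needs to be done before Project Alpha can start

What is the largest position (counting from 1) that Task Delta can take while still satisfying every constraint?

Following every chain forward from Task Delta, the operations that must come later are Operation Echo, Project Alpha, Project November, Project Whiskey — 4 of them.
With 4 mandatory successors out of 9 operations total, the latest slot for Task Delta is 9−4 = 5, and it's reachable by doing all non-successors before Task Delta.

5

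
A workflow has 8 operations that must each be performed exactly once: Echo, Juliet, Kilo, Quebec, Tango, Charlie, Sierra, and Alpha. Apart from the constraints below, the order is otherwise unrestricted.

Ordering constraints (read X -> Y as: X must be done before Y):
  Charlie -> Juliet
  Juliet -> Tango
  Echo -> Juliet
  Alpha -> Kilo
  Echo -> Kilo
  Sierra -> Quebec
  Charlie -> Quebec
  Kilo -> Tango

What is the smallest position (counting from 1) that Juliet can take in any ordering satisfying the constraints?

The operations that are forced before Juliet, directly or transitively, are Echo, Charlie. That's 2 operations.
With 2 mandatory predecessors, the earliest Juliet can sit is position 2+1 = 3, and placing just those 2 first achieves it.

3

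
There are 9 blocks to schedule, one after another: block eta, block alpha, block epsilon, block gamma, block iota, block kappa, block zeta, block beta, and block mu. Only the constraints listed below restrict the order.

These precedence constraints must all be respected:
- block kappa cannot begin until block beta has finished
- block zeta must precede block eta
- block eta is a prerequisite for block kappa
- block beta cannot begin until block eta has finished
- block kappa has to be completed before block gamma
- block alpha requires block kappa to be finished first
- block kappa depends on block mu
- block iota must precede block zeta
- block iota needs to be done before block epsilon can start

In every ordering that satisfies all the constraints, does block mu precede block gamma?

Chaining the stated constraints: block mu → block kappa → block gamma.
Hence block mu necessarily comes before block gamma.

Yes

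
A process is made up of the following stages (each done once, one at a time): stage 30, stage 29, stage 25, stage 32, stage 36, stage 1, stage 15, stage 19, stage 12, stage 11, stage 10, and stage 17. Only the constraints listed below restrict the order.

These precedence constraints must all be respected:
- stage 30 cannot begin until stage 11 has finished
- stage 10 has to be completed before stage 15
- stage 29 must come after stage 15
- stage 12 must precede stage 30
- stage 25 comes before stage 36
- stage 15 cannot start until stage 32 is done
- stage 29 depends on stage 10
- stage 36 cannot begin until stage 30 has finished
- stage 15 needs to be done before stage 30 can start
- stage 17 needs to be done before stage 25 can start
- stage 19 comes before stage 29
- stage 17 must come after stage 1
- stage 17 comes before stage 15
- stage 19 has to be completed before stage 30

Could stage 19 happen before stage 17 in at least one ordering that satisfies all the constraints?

Yes

No chain of constraints runs from stage 17 to stage 19, so stage 17 is not required to come first.
That means at least one valid schedule has stage 19 before stage 17.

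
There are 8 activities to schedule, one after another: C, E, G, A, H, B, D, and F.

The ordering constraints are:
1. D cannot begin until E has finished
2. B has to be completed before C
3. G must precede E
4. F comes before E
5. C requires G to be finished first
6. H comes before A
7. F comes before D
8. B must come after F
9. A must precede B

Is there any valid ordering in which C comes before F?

There is a dependency chain F → B → C, so C always comes after F.
Hence C can never be scheduled before F.

No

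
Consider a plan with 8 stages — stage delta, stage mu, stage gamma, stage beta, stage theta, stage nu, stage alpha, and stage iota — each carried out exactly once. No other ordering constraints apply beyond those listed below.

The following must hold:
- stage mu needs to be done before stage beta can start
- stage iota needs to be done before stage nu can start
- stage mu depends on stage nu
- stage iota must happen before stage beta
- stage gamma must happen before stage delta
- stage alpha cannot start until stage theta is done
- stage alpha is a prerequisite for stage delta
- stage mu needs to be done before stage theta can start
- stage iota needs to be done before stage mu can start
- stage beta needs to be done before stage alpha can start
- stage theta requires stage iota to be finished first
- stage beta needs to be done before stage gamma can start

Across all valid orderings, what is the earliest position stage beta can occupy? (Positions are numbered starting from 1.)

Working backwards through the constraints from stage beta, its full set of required predecessors is stage mu, stage nu, stage iota — 3 of them.
So at minimum 3 stages come before stage beta, putting stage beta no earlier than position 4. That position is achievable by scheduling exactly those predecessors first.

4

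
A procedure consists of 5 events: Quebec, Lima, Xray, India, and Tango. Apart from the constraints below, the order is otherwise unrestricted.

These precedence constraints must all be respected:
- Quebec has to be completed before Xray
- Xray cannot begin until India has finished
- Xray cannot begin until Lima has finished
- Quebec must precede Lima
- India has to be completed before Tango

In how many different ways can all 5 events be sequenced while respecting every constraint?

9

The events with no prerequisites are Quebec, India; any of them can be placed first.
Counting all ways to extend the partial order to a total order gives 9.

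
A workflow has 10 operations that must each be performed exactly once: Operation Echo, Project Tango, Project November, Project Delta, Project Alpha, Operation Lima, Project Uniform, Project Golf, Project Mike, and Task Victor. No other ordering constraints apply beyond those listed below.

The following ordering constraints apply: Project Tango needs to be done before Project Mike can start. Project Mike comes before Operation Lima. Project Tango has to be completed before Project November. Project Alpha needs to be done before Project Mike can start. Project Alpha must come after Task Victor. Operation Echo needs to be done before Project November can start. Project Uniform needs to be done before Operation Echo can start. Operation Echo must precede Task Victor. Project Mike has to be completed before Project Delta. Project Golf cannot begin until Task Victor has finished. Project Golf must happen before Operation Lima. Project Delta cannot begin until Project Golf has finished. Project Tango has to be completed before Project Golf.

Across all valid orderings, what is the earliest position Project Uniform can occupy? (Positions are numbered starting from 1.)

1

No constraint forces any other operation before Project Uniform, so it can be placed first.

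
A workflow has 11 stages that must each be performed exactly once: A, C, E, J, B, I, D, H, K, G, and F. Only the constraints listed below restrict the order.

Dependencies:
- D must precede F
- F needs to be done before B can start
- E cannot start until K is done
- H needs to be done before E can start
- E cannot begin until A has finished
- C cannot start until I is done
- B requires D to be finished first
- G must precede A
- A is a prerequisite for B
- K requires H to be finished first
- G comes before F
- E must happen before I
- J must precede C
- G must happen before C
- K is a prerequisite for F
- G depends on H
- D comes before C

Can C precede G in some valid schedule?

No

There is a dependency chain G → C, so C always comes after G.
So no valid ordering can have C before G.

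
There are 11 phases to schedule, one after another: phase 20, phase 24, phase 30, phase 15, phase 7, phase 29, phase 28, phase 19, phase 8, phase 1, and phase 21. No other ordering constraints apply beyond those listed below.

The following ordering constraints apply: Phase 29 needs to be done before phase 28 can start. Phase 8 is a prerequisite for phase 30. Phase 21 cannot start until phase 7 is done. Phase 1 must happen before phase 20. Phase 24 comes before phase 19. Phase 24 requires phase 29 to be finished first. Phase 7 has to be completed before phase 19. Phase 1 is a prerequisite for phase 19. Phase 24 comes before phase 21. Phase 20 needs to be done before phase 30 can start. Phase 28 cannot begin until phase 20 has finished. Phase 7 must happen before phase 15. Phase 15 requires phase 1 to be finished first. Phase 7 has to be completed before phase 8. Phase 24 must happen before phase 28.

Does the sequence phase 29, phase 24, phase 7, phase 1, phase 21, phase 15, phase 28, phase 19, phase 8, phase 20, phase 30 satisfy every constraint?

No

Here phase 20 comes after phase 28.
Since phase 20 is required before phase 28, the ordering is invalid.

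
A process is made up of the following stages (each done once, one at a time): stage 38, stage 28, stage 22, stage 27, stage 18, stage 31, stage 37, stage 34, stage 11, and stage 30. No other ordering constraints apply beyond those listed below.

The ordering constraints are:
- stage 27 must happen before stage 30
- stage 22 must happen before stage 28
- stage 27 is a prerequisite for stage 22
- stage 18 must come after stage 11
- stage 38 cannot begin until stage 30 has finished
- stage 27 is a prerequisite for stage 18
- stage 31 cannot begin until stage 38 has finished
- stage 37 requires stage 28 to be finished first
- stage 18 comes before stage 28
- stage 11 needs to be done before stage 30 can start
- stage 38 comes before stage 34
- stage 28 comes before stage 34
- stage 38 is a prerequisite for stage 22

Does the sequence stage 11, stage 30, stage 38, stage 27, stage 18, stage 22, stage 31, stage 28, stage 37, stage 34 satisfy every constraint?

The sequence places stage 30 ahead of stage 27.
That contradicts the constraint that stage 27 must precede stage 30.

No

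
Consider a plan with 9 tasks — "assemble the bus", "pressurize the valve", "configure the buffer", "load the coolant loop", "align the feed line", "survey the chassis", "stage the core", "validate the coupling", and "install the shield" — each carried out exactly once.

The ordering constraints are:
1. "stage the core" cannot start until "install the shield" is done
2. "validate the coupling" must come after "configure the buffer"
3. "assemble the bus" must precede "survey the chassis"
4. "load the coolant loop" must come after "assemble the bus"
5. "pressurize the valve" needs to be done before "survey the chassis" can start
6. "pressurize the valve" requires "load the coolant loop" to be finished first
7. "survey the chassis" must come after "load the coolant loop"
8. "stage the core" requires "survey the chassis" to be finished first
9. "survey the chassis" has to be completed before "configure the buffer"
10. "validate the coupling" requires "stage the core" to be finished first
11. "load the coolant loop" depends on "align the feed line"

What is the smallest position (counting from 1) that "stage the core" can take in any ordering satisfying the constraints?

Working backwards through the constraints from "stage the core", its full set of required predecessors is "assemble the bus", "pressurize the valve", "load the coolant loop", "align the feed line", "survey the chassis", "install the shield" — 6 of them.
With 6 mandatory predecessors, the earliest "stage the core" can sit is position 6+1 = 7, and placing just those 6 first achieves it.

7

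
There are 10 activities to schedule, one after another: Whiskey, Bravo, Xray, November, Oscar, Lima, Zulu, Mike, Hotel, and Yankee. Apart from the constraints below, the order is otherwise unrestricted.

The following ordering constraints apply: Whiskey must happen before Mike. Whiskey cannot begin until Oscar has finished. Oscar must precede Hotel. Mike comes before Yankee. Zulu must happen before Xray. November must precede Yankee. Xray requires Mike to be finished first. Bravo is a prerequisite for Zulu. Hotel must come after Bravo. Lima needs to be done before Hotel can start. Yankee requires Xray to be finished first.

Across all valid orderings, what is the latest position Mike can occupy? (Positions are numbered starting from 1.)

8

Following every chain forward from Mike, the activities that must come later are Xray, Yankee — 2 of them.
So at least 2 activities follow Mike, putting Mike no later than position 8. That position is achievable by scheduling everything else first.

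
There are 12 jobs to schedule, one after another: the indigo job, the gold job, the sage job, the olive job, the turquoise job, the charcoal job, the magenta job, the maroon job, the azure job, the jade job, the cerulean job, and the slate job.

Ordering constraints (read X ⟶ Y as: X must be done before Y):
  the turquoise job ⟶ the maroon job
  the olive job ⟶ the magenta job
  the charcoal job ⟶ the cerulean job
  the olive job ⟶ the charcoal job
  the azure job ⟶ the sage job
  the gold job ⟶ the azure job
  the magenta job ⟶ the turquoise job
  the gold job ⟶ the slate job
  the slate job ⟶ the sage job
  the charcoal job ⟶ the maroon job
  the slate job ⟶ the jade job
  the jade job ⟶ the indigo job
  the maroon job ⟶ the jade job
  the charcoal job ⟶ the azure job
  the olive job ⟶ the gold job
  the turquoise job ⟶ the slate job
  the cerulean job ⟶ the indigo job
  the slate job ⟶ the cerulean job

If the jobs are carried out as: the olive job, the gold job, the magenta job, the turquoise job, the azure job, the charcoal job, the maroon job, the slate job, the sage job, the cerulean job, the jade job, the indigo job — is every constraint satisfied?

In the proposed order, the azure job appears before the charcoal job.
That contradicts the constraint that the charcoal job must precede the azure job.

No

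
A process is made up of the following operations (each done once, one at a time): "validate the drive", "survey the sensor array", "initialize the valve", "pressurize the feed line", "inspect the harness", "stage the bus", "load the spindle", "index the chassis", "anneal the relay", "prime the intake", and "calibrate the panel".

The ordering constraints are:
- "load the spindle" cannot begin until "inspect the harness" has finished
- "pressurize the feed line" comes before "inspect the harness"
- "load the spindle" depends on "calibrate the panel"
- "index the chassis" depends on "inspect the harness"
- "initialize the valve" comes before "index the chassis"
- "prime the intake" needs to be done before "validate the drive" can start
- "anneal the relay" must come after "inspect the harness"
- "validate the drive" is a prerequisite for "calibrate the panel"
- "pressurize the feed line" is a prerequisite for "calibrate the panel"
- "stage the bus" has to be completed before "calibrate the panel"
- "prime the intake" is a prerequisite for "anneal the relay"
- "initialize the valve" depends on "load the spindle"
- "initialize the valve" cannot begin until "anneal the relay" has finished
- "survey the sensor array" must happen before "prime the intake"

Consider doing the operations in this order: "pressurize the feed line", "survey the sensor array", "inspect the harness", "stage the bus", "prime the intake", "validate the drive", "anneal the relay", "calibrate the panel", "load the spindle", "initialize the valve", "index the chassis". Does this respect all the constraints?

Every stated constraint is respected: "inspect the harness" sits at position 3, ahead of "index the chassis" at position 11, and each of the other listed pairs likewise has the predecessor earlier in the sequence.

Yes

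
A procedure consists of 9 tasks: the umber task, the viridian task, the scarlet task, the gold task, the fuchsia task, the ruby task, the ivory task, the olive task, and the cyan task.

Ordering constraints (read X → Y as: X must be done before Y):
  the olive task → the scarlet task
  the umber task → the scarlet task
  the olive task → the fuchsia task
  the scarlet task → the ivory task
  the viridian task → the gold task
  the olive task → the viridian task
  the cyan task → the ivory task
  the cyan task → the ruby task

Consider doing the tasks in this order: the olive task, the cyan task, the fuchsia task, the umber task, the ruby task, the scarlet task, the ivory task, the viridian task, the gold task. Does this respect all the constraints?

Checking each listed constraint against this order: for instance, the olive task is in position 1 and the viridian task in position 8, so that constraint holds — and the remaining constraints check out the same way.

Yes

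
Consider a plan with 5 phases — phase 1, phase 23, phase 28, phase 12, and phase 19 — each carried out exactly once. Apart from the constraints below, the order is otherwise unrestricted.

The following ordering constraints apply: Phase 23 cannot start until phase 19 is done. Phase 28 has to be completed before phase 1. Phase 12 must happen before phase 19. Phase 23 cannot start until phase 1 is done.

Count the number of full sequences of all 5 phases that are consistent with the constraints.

6

The phases with no prerequisites are phase 28, phase 12; any of them can be placed first.
Counting all ways to extend the partial order to a total order gives 6.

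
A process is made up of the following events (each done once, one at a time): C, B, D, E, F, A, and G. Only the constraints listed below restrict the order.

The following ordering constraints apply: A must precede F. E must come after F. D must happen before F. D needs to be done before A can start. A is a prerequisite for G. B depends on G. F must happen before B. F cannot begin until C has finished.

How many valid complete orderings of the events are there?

The events with no prerequisites are C, D; any of them can be placed first.
Enumerating by repeatedly choosing an available event (one whose prerequisites are all placed) gives 17 distinct complete orderings.

17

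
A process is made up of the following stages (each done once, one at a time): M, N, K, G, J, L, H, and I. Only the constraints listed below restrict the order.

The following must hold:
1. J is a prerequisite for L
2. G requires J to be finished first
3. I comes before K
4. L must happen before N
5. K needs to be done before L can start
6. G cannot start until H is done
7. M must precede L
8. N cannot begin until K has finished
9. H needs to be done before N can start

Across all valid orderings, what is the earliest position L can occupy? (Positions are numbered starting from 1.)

5

Every stage that must precede L has to come before it. Tracing all chains that end at L, those stages are: M, K, J, I — 4 in total.
With 4 mandatory predecessors, the earliest L can sit is position 4+1 = 5, and placing just those 4 first achieves it.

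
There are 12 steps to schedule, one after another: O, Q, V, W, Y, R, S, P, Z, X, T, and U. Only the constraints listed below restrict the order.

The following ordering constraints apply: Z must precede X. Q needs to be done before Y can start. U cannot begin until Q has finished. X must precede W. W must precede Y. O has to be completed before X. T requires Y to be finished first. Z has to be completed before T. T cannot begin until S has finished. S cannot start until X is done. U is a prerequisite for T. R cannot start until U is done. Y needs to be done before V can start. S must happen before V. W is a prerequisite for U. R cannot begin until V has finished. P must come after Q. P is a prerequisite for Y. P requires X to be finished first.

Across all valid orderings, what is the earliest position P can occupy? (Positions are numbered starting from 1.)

The steps that are forced before P, directly or transitively, are O, Q, Z, X. That's 4 steps.
With 4 mandatory predecessors, the earliest P can sit is position 4+1 = 5, and placing just those 4 first achieves it.

5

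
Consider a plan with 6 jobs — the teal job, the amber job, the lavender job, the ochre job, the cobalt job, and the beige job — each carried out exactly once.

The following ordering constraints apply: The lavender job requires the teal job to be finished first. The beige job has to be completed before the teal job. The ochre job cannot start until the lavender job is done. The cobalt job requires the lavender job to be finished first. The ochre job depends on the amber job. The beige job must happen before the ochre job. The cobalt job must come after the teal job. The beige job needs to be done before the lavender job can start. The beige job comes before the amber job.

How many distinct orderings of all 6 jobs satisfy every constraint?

The beige job is the only job with nothing required before it, so every ordering starts there.
Enumerating by repeatedly choosing an available job (one whose prerequisites are all placed) gives 7 distinct complete orderings.

7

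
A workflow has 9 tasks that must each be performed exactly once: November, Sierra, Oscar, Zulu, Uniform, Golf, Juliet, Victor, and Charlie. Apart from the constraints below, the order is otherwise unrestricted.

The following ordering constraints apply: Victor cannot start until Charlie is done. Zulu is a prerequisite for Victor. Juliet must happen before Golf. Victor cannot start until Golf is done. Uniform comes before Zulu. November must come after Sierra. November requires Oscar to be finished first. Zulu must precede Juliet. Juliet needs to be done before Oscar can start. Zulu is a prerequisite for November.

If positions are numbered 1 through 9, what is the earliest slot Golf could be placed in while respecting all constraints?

Every task that must precede Golf has to come before it. Tracing all chains that end at Golf, those tasks are: Zulu, Uniform, Juliet — 3 in total.
So at minimum 3 tasks come before Golf, putting Golf no earlier than position 4. That position is achievable by scheduling exactly those predecessors first.

4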